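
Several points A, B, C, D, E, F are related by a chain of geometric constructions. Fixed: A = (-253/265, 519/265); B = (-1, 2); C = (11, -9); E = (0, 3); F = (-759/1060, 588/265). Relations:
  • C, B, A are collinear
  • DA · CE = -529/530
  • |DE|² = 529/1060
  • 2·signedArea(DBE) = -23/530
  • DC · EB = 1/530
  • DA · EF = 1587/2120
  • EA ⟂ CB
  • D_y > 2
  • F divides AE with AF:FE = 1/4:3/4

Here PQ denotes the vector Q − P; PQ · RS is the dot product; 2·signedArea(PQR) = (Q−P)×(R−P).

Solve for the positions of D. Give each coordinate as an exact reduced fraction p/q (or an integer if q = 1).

D = (-253/530, 657/265)

1. D_x = -253/530  [DA · EF = 1587/2120 ∩ DC · EB = 1/530]
2. D_y = 657/265  [DA · EF = 1587/2120 ∩ DC · EB = 1/530]
   → D = (-253/530, 657/265)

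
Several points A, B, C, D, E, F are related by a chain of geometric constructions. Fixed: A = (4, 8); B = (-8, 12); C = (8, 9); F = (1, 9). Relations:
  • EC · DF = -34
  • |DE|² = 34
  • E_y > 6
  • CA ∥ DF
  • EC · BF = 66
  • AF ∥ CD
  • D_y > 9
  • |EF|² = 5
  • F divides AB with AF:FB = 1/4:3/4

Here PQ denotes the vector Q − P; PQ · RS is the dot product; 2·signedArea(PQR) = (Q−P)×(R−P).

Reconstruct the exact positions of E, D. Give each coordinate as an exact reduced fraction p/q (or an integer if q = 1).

1. D_x = 5  [CA ∥ DF ∩ AF ∥ CD]
2. D_y = 10  [CA ∥ DF ∩ AF ∥ CD]
   → D = (5, 10)
3. E_x = 0  [EC · BF = 66 ∩ EC · DF = -34]
4. E_y = 7  [EC · BF = 66 ∩ EC · DF = -34]
   → E = (0, 7)

D = (5, 10)
E = (0, 7)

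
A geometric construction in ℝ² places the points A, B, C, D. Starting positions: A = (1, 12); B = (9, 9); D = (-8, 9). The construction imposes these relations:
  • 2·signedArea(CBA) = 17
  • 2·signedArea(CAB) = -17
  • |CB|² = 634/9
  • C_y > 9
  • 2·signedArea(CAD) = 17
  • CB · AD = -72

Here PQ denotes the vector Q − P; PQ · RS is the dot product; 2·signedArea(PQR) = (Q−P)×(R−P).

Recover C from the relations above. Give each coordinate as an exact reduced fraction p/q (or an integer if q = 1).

1. C_x = 2/3  [2·signedArea(CAB) = -17 ∩ 2·signedArea(CAD) = 17]
2. C_y = 10  [2·signedArea(CAB) = -17 ∩ 2·signedArea(CAD) = 17]
   → C = (2/3, 10)

C = (2/3, 10)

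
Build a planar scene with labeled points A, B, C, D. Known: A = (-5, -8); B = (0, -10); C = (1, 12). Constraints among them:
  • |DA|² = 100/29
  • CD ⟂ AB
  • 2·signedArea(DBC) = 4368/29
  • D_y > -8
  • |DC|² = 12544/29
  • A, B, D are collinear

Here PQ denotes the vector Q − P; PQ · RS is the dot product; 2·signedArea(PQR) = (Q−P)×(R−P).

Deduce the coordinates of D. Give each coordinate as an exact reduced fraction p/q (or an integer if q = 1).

1. D_x = -195/29  [A, B, D are collinear ∩ CD ⟂ AB]
2. D_y = -212/29  [A, B, D are collinear ∩ CD ⟂ AB]
   → D = (-195/29, -212/29)

D = (-195/29, -212/29)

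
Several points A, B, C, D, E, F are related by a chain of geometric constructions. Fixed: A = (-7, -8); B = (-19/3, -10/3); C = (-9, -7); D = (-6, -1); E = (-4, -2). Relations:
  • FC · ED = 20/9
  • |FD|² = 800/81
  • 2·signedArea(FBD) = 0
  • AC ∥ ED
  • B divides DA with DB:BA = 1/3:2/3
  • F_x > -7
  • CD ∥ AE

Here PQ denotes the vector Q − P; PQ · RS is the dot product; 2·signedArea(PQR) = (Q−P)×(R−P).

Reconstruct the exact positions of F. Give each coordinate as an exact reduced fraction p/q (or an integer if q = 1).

1. F_x = -58/9  [2·signedArea(FBD) = 0 ∩ FC · ED = 20/9]
2. F_y = -37/9  [2·signedArea(FBD) = 0 ∩ FC · ED = 20/9]
   → F = (-58/9, -37/9)

F = (-58/9, -37/9)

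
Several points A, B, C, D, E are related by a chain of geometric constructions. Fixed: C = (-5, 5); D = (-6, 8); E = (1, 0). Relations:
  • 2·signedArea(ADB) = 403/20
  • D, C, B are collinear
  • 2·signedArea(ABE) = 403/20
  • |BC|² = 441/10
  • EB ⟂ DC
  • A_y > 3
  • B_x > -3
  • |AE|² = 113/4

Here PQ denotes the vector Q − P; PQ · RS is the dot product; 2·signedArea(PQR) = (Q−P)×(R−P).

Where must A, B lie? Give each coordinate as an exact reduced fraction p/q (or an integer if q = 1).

A = (-5/2, 4)
B = (-29/10, -13/10)

1. B_x = -29/10  [D, C, B are collinear ∩ EB ⟂ DC]
2. B_y = -13/10  [D, C, B are collinear ∩ EB ⟂ DC]
   → B = (-29/10, -13/10)
3. A_x = -5/2  [2·signedArea(ADB) = 403/20 ∩ 2·signedArea(ABE) = 403/20]
4. A_y = 4  [2·signedArea(ADB) = 403/20 ∩ 2·signedArea(ABE) = 403/20]
   → A = (-5/2, 4)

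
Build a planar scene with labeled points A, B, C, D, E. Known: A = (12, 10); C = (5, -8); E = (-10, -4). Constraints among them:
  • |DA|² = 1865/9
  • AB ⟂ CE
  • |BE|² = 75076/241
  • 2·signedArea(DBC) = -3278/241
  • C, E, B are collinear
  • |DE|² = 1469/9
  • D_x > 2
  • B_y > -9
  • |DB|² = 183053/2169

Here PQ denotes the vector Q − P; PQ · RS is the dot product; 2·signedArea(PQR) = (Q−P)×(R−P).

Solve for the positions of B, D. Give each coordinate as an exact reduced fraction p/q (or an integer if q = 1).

1. B_x = 1700/241  [C, E, B are collinear ∩ AB ⟂ CE]
2. B_y = -2060/241  [C, E, B are collinear ∩ AB ⟂ CE]
   → B = (1700/241, -2060/241)
3. D_x = 7/3  [line -132/241·x + -495/241·y + -22/241 = 0 ∩ |DE|² = 1469/9]
4. D_y = -2/3  [line -132/241·x + -495/241·y + -22/241 = 0 ∩ |DE|² = 1469/9]
   → D = (7/3, -2/3)

B = (1700/241, -2060/241)
D = (7/3, -2/3)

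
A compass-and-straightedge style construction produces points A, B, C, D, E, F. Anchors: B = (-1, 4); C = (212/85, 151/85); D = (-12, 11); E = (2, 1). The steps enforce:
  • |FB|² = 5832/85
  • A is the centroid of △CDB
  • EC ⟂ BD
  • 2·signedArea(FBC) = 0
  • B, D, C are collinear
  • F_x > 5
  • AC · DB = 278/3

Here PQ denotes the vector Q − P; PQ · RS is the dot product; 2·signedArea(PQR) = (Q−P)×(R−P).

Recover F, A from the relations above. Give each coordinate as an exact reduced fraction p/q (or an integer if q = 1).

1. F_x = 509/85  [line 189/85·x + 297/85·y + -999/85 = 0 ∩ |FB|² = 5832/85]
2. F_y = -38/85  [line 189/85·x + 297/85·y + -999/85 = 0 ∩ |FB|² = 5832/85]
   → F = (509/85, -38/85)
3. A_x = -893/255  [A is the centroid of △CDB]
4. A_y = 1426/255  [A is the centroid of △CDB]
   → A = (-893/255, 1426/255)

A = (-893/255, 1426/255)
F = (509/85, -38/85)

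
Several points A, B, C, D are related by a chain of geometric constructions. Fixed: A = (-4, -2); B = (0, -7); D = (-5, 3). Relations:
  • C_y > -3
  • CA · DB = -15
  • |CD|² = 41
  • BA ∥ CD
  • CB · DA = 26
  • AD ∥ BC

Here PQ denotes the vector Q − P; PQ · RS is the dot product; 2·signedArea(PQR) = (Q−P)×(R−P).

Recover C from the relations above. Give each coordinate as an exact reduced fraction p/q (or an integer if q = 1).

C = (-1, -2)

1. C_x = -1  [BA ∥ CD ∩ AD ∥ BC]
2. C_y = -2  [BA ∥ CD ∩ AD ∥ BC]
   → C = (-1, -2)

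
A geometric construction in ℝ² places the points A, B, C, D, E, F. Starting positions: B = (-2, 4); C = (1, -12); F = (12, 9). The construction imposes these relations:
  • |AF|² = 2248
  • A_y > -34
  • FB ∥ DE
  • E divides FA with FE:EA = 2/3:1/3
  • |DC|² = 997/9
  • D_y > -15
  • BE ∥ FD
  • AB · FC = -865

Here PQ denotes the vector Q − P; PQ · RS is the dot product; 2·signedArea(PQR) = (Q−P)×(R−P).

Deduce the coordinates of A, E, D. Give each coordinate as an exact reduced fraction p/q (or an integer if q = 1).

1. A_x = -10  [line 11·x + 21·y + 803 = 0 ∩ |AF|² = 2248]
2. A_y = -33  [line 11·x + 21·y + 803 = 0 ∩ |AF|² = 2248]
   → A = (-10, -33)
3. E_x = -8/3  [E divides FA with FE:EA = 2/3:1/3]
4. E_y = -19  [E divides FA with FE:EA = 2/3:1/3]
   → E = (-8/3, -19)
5. D_x = 34/3  [FB ∥ DE ∩ BE ∥ FD]
6. D_y = -14  [FB ∥ DE ∩ BE ∥ FD]
   → D = (34/3, -14)

A = (-10, -33)
D = (34/3, -14)
E = (-8/3, -19)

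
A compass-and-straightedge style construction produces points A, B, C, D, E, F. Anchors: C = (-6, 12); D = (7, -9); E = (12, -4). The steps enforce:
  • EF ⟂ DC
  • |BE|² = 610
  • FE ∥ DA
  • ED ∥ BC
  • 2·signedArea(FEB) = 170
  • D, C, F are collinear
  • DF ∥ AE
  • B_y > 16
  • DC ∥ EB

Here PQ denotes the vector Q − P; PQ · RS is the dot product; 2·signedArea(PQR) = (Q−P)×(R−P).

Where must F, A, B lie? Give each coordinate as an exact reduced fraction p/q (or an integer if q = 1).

A = (784/61, -328/61)
B = (-1, 17)
F = (375/61, -465/61)

1. F_x = 375/61  [D, C, F are collinear ∩ EF ⟂ DC]
2. F_y = -465/61  [D, C, F are collinear ∩ EF ⟂ DC]
   → F = (375/61, -465/61)
3. A_x = 784/61  [DF ∥ AE ∩ FE ∥ DA]
4. A_y = -328/61  [DF ∥ AE ∩ FE ∥ DA]
   → A = (784/61, -328/61)
5. B_x = -1  [ED ∥ BC ∩ DC ∥ EB]
6. B_y = 17  [ED ∥ BC ∩ DC ∥ EB]
   → B = (-1, 17)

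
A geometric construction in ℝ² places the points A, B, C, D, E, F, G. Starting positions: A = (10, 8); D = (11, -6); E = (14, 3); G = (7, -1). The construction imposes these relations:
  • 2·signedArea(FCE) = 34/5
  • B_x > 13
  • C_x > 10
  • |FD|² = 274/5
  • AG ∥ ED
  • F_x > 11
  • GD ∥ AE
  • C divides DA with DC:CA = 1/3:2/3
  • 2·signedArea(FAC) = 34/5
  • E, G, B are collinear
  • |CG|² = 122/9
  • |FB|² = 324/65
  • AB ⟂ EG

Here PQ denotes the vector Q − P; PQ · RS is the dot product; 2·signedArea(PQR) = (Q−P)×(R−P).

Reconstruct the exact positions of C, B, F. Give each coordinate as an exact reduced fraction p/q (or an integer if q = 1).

1. C_x = 32/3  [C divides DA with DC:CA = 1/3:2/3]
2. C_y = -4/3  [C divides DA with DC:CA = 1/3:2/3]
   → C = (32/3, -4/3)
3. B_x = 854/65  [E, G, B are collinear ∩ AB ⟂ EG]
4. B_y = 163/65  [E, G, B are collinear ∩ AB ⟂ EG]
   → B = (854/65, 163/65)
5. F_x = 56/5  [2·signedArea(FAC) = 34/5 ∩ 2·signedArea(FCE) = 34/5]
6. F_y = 7/5  [2·signedArea(FAC) = 34/5 ∩ 2·signedArea(FCE) = 34/5]
   → F = (56/5, 7/5)

B = (854/65, 163/65)
C = (32/3, -4/3)
F = (56/5, 7/5)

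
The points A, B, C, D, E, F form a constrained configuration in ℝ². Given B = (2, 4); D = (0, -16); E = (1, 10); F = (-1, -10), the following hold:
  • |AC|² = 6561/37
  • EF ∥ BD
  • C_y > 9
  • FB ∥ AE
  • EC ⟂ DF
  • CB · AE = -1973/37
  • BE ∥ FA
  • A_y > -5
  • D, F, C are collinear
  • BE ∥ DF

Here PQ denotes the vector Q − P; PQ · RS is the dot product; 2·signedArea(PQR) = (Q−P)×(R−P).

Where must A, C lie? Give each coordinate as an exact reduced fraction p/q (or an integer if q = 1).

1. A_x = -2  [FB ∥ AE ∩ BE ∥ FA]
2. A_y = -4  [FB ∥ AE ∩ BE ∥ FA]
   → A = (-2, -4)
3. C_x = -155/37  [D, F, C are collinear ∩ EC ⟂ DF]
4. C_y = 338/37  [D, F, C are collinear ∩ EC ⟂ DF]
   → C = (-155/37, 338/37)

A = (-2, -4)
C = (-155/37, 338/37)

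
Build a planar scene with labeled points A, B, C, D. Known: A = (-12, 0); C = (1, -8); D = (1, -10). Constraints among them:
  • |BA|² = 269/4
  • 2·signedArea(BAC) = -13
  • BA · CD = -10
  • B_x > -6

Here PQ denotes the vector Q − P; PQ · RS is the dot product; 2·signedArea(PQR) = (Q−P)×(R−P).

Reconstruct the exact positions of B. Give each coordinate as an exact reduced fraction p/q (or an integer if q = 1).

1. B_x = -11/2  [BA · CD = -10 ∩ 2·signedArea(BAC) = -13]
2. B_y = -5  [BA · CD = -10 ∩ 2·signedArea(BAC) = -13]
   → B = (-11/2, -5)

B = (-11/2, -5)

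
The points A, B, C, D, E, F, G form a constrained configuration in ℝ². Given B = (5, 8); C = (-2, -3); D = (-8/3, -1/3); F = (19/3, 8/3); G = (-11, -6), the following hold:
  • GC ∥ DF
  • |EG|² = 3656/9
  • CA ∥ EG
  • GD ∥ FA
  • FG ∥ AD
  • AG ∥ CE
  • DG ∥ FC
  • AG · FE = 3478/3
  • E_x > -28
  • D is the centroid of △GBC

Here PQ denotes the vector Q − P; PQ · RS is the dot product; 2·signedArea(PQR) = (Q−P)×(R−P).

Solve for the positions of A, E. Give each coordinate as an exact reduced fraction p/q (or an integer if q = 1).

A = (44/3, 25/3)
E = (-83/3, -52/3)

1. A_x = 44/3  [FG ∥ AD ∩ GD ∥ FA]
2. A_y = 25/3  [FG ∥ AD ∩ GD ∥ FA]
   → A = (44/3, 25/3)
3. E_x = -83/3  [CA ∥ EG ∩ AG ∥ CE]
4. E_y = -52/3  [CA ∥ EG ∩ AG ∥ CE]
   → E = (-83/3, -52/3)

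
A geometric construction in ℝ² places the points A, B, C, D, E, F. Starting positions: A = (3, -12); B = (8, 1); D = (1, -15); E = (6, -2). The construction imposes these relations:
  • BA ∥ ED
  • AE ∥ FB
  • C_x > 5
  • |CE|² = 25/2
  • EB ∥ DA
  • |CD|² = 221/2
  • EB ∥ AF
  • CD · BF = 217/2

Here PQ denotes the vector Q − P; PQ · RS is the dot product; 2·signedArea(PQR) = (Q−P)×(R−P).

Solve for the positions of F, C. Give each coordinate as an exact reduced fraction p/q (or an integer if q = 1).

1. F_x = 5  [AE ∥ FB ∩ EB ∥ AF]
2. F_y = -9  [AE ∥ FB ∩ EB ∥ AF]
   → F = (5, -9)
3. C_x = 11/2  [line 3·x + 10·y + 77/2 = 0 ∩ |CE|² = 25/2]
4. C_y = -11/2  [line 3·x + 10·y + 77/2 = 0 ∩ |CE|² = 25/2]
   → C = (11/2, -11/2)

C = (11/2, -11/2)
F = (5, -9)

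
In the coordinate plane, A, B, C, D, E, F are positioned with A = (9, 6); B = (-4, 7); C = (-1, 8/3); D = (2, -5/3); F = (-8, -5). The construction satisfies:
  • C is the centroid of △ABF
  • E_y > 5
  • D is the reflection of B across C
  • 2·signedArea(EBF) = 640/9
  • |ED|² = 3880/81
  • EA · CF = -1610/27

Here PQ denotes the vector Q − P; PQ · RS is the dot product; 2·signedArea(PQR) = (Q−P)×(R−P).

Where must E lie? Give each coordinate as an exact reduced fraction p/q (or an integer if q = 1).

1. E_x = 4/3  [EA · CF = -1610/27 ∩ 2·signedArea(EBF) = 640/9]
2. E_y = 47/9  [EA · CF = -1610/27 ∩ 2·signedArea(EBF) = 640/9]
   → E = (4/3, 47/9)

E = (4/3, 47/9)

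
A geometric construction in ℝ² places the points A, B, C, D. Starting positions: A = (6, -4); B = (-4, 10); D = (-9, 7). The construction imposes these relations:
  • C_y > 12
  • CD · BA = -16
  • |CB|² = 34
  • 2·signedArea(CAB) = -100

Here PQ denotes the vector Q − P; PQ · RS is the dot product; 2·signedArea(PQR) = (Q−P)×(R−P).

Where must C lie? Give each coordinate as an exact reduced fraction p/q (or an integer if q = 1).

1. C_x = 1  [CD · BA = -16 ∩ 2·signedArea(CAB) = -100]
2. C_y = 13  [CD · BA = -16 ∩ 2·signedArea(CAB) = -100]
   → C = (1, 13)

C = (1, 13)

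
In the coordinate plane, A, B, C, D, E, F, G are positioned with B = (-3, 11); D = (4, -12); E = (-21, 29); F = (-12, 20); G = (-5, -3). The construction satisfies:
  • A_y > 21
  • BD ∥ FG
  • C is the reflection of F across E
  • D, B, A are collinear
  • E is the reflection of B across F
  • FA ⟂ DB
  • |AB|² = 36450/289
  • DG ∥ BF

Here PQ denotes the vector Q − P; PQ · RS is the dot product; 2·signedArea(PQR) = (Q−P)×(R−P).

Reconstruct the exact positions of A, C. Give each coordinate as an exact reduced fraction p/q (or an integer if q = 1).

A = (-1812/289, 6284/289)
C = (-30, 38)

1. A_x = -1812/289  [D, B, A are collinear ∩ FA ⟂ DB]
2. A_y = 6284/289  [D, B, A are collinear ∩ FA ⟂ DB]
   → A = (-1812/289, 6284/289)
3. C_x = -30  [C is the reflection of F across E]
4. C_y = 38  [C is the reflection of F across E]
   → C = (-30, 38)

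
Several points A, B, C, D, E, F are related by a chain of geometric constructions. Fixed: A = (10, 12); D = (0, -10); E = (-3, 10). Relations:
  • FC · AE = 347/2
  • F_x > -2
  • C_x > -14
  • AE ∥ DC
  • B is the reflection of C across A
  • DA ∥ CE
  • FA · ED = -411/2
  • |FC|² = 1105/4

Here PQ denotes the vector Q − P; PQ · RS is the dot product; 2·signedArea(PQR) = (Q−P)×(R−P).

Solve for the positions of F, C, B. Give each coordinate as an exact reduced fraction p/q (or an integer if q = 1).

B = (33, 36)
C = (-13, -12)
F = (-3/2, 0)

1. C_x = -13  [DA ∥ CE ∩ AE ∥ DC]
2. C_y = -12  [DA ∥ CE ∩ AE ∥ DC]
   → C = (-13, -12)
3. B_x = 33  [B is the reflection of C across A]
4. B_y = 36  [B is the reflection of C across A]
   → B = (33, 36)
5. F_x = -3/2  [FA · ED = -411/2 ∩ FC · AE = 347/2]
6. F_y = 0  [FA · ED = -411/2 ∩ FC · AE = 347/2]
   → F = (-3/2, 0)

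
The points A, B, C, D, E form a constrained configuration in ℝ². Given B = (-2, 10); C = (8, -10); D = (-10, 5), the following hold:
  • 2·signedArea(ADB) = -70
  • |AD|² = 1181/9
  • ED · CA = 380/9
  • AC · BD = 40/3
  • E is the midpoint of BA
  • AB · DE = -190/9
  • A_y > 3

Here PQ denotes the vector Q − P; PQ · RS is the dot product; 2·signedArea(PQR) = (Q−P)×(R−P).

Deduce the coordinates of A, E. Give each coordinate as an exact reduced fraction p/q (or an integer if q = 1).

A = (4/3, 10/3)
E = (-1/3, 20/3)

1. A_x = 4/3  [2·signedArea(ADB) = -70 ∩ AC · BD = 40/3]
2. A_y = 10/3  [2·signedArea(ADB) = -70 ∩ AC · BD = 40/3]
   → A = (4/3, 10/3)
3. E_x = -1/3  [AB · DE = -190/9 ∩ E is the midpoint of BA]
4. E_y = 20/3  [AB · DE = -190/9 ∩ E is the midpoint of BA]
   → E = (-1/3, 20/3)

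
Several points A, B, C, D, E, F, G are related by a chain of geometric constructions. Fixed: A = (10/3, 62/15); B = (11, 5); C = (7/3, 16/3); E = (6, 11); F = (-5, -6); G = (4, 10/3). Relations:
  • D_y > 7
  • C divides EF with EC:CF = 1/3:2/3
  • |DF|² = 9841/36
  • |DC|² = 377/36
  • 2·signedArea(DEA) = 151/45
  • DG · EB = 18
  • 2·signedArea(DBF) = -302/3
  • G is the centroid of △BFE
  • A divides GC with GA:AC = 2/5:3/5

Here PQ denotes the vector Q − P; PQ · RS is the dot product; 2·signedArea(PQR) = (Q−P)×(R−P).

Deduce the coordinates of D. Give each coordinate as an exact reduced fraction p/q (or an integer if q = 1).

1. D_x = 5  [2·signedArea(DEA) = 151/45 ∩ 2·signedArea(DBF) = -302/3]
2. D_y = 43/6  [2·signedArea(DEA) = 151/45 ∩ 2·signedArea(DBF) = -302/3]
   → D = (5, 43/6)

D = (5, 43/6)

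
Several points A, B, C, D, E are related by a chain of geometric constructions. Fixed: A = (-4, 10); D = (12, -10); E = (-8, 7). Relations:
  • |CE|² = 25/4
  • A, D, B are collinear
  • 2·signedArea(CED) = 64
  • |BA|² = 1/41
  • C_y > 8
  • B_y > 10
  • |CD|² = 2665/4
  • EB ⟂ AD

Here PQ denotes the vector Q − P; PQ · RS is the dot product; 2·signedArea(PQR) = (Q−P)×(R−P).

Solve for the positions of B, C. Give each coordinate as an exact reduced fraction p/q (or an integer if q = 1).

1. B_x = -168/41  [A, D, B are collinear ∩ EB ⟂ AD]
2. B_y = 415/41  [A, D, B are collinear ∩ EB ⟂ AD]
   → B = (-168/41, 415/41)
3. C_x = -6  [line 17·x + 20·y + -68 = 0 ∩ |CD|² = 2665/4]
4. C_y = 17/2  [line 17·x + 20·y + -68 = 0 ∩ |CD|² = 2665/4]
   → C = (-6, 17/2)

B = (-168/41, 415/41)
C = (-6, 17/2)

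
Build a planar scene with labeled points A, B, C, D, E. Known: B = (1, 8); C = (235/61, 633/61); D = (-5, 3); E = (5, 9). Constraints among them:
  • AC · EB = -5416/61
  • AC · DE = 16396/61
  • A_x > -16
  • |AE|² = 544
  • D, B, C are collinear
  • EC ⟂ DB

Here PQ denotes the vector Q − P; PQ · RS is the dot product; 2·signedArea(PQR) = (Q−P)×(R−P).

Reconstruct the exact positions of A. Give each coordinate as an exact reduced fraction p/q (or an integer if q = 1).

A = (-15, -3)

1. A_x = -15  [AC · DE = 16396/61 ∩ AC · EB = -5416/61]
2. A_y = -3  [AC · DE = 16396/61 ∩ AC · EB = -5416/61]
   → A = (-15, -3)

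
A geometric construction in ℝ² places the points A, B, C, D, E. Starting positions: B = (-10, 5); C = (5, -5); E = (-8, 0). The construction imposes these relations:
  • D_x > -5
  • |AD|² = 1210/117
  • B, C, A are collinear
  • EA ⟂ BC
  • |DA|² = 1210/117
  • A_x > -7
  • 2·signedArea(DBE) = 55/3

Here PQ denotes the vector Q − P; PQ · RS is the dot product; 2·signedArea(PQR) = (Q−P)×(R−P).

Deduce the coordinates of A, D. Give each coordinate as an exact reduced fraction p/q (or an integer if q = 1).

1. A_x = -82/13  [B, C, A are collinear ∩ EA ⟂ BC]
2. A_y = 33/13  [B, C, A are collinear ∩ EA ⟂ BC]
   → A = (-82/13, 33/13)
3. D_x = -13/3  [line 5·x + 2·y + 65/3 = 0 ∩ |DA|² = 1210/117]
4. D_y = 0  [line 5·x + 2·y + 65/3 = 0 ∩ |DA|² = 1210/117]
   → D = (-13/3, 0)

A = (-82/13, 33/13)
D = (-13/3, 0)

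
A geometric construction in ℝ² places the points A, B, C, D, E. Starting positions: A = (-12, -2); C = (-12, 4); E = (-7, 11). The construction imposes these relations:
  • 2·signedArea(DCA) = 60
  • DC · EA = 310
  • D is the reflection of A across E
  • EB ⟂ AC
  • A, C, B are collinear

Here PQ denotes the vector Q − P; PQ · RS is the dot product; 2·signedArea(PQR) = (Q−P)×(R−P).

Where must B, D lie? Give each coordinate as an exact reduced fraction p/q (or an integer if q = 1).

B = (-12, 11)
D = (-2, 24)

1. B_x = -12  [A, C, B are collinear ∩ EB ⟂ AC]
2. B_y = 11  [A, C, B are collinear ∩ EB ⟂ AC]
   → B = (-12, 11)
3. D_x = -2  [D is the reflection of A across E]
4. D_y = 24  [D is the reflection of A across E]
   → D = (-2, 24)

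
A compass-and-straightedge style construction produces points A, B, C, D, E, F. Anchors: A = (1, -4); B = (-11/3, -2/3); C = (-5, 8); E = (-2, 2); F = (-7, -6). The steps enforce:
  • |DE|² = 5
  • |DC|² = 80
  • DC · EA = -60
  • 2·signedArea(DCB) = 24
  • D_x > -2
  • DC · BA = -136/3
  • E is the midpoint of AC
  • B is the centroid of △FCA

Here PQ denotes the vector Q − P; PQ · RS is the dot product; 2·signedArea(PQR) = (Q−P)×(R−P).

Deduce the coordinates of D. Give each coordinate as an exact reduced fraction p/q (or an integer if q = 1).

1. D_x = -1  [DC · EA = -60 ∩ 2·signedArea(DCB) = 24]
2. D_y = 0  [DC · EA = -60 ∩ 2·signedArea(DCB) = 24]
   → D = (-1, 0)

D = (-1, 0)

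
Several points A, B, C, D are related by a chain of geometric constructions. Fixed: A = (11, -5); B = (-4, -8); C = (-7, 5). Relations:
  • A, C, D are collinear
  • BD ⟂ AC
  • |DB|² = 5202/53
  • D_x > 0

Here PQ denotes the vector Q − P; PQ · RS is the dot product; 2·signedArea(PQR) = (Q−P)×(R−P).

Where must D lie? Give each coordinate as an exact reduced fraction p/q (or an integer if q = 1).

1. D_x = 43/53  [A, C, D are collinear ∩ BD ⟂ AC]
2. D_y = 35/53  [A, C, D are collinear ∩ BD ⟂ AC]
   → D = (43/53, 35/53)

D = (43/53, 35/53)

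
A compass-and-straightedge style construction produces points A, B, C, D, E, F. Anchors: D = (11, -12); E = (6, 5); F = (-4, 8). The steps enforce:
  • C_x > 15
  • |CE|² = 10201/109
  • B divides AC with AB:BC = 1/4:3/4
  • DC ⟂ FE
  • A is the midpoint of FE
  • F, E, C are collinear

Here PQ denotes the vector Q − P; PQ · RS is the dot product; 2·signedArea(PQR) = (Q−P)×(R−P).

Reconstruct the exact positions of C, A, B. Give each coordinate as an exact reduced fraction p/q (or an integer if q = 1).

1. C_x = 1664/109  [F, E, C are collinear ∩ DC ⟂ FE]
2. C_y = 242/109  [F, E, C are collinear ∩ DC ⟂ FE]
   → C = (1664/109, 242/109)
3. A_x = 1  [A is the midpoint of FE]
4. A_y = 13/2  [A is the midpoint of FE]
   → A = (1, 13/2)
5. B_x = 1991/436  [B divides AC with AB:BC = 1/4:3/4]
6. B_y = 4735/872  [B divides AC with AB:BC = 1/4:3/4]
   → B = (1991/436, 4735/872)

A = (1, 13/2)
B = (1991/436, 4735/872)
C = (1664/109, 242/109)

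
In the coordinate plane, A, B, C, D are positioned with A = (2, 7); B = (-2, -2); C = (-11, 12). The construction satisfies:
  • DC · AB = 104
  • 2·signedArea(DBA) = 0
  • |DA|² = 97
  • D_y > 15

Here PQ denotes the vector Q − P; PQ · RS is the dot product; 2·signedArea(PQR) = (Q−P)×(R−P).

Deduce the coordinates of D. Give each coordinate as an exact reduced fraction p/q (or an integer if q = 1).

D = (6, 16)

1. D_x = 6  [2·signedArea(DBA) = 0 ∩ DC · AB = 104]
2. D_y = 16  [2·signedArea(DBA) = 0 ∩ DC · AB = 104]
   → D = (6, 16)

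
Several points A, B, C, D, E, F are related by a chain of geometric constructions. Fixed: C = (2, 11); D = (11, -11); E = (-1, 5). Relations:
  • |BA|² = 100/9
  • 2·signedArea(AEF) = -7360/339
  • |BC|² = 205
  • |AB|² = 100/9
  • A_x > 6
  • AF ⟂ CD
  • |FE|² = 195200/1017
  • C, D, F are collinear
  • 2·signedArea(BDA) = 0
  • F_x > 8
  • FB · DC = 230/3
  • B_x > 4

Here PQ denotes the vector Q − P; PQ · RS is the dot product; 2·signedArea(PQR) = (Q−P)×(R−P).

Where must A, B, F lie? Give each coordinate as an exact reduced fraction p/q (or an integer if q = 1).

1. F_x = 967/113  [line 22·x + 9·y + -143 = 0 ∩ |FE|² = 195200/1017]
2. F_y = -1705/339  [line 22·x + 9·y + -143 = 0 ∩ |FE|² = 195200/1017]
   → F = (967/113, -1705/339)
3. A_x = 7  [2·signedArea(AEF) = -7360/339 ∩ AF ⟂ CD]
4. A_y = -17/3  [2·signedArea(AEF) = -7360/339 ∩ AF ⟂ CD]
   → A = (7, -17/3)
5. B_x = 5  [2·signedArea(BDA) = 0 ∩ FB · DC = 230/3]
6. B_y = -3  [2·signedArea(BDA) = 0 ∩ FB · DC = 230/3]
   → B = (5, -3)

A = (7, -17/3)
B = (5, -3)
F = (967/113, -1705/339)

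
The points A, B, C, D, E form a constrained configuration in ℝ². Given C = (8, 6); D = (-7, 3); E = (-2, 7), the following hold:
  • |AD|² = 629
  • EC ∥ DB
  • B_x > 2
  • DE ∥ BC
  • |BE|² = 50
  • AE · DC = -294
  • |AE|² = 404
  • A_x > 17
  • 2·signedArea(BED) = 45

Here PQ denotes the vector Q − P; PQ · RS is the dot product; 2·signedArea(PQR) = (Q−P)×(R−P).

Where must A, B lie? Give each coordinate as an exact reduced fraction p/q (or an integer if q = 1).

A = (18, 5)
B = (3, 2)

1. A_x = 18  [line -15·x + -3·y + 285 = 0 ∩ |AD|² = 629]
2. A_y = 5  [line -15·x + -3·y + 285 = 0 ∩ |AD|² = 629]
   → A = (18, 5)
3. B_x = 3  [DE ∥ BC ∩ EC ∥ DB]
4. B_y = 2  [DE ∥ BC ∩ EC ∥ DB]
   → B = (3, 2)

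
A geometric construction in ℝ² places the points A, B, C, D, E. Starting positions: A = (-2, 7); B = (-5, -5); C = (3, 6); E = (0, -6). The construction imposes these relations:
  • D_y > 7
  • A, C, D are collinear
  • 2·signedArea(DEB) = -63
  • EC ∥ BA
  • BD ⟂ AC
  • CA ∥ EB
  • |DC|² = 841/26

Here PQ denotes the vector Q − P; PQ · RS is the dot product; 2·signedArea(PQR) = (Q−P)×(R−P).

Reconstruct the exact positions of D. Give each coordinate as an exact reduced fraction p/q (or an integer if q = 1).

D = (-67/26, 185/26)

1. D_x = -67/26  [A, C, D are collinear ∩ BD ⟂ AC]
2. D_y = 185/26  [A, C, D are collinear ∩ BD ⟂ AC]
   → D = (-67/26, 185/26)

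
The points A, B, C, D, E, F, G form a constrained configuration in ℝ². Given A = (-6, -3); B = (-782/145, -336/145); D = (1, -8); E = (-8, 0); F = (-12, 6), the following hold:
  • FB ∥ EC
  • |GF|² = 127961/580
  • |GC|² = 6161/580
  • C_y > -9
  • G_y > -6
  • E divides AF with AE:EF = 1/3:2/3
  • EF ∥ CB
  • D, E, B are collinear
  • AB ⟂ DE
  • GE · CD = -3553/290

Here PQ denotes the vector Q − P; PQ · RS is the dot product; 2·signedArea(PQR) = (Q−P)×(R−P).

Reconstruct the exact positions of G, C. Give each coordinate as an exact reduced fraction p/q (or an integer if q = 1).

C = (-202/145, -1206/145)
G = (-637/290, -748/145)

1. C_x = -202/145  [EF ∥ CB ∩ FB ∥ EC]
2. C_y = -1206/145  [EF ∥ CB ∩ FB ∥ EC]
   → C = (-202/145, -1206/145)
3. G_x = -637/290  [line -347/145·x + -46/145·y + -1999/290 = 0 ∩ |GC|² = 6161/580]
4. G_y = -748/145  [line -347/145·x + -46/145·y + -1999/290 = 0 ∩ |GC|² = 6161/580]
   → G = (-637/290, -748/145)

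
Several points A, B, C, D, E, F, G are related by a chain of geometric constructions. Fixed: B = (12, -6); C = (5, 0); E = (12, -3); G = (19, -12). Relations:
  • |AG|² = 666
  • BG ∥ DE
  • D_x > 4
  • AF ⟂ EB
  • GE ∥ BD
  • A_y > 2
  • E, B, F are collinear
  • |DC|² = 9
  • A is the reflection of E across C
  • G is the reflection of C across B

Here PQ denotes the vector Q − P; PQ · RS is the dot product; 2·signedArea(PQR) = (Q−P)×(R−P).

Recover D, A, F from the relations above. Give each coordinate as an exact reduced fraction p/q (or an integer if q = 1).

A = (-2, 3)
D = (5, 3)
F = (12, 3)

1. D_x = 5  [BG ∥ DE ∩ GE ∥ BD]
2. D_y = 3  [BG ∥ DE ∩ GE ∥ BD]
   → D = (5, 3)
3. A_x = -2  [A is the reflection of E across C]
4. A_y = 3  [A is the reflection of E across C]
   → A = (-2, 3)
5. F_x = 12  [E, B, F are collinear ∩ AF ⟂ EB]
6. F_y = 3  [E, B, F are collinear ∩ AF ⟂ EB]
   → F = (12, 3)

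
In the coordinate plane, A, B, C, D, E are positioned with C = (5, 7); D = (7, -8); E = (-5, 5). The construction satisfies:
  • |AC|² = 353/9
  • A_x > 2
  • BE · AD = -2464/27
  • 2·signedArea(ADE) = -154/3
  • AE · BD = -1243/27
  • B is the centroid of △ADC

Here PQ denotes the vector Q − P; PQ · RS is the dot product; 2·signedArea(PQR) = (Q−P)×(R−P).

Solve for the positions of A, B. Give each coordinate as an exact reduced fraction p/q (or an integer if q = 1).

A = (7/3, 4/3)
B = (43/9, 1/9)

1. A_x = 7/3  [line -13·x + -12·y + 139/3 = 0 ∩ |AC|² = 353/9]
2. A_y = 4/3  [line -13·x + -12·y + 139/3 = 0 ∩ |AC|² = 353/9]
   → A = (7/3, 4/3)
3. B_x = 43/9  [AE · BD = -1243/27 ∩ B is the centroid of △ADC]
4. B_y = 1/9  [AE · BD = -1243/27 ∩ B is the centroid of △ADC]
   → B = (43/9, 1/9)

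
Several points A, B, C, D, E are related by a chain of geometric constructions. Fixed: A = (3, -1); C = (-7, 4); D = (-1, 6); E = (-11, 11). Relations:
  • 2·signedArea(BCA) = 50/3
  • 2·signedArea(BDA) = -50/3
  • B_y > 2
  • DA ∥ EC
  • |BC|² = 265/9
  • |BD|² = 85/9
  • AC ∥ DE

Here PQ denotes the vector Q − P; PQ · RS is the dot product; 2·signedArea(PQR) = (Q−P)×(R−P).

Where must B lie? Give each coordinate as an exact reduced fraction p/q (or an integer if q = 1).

B = (-5/3, 3)

1. B_x = -5/3  [2·signedArea(BCA) = 50/3 ∩ 2·signedArea(BDA) = -50/3]
2. B_y = 3  [2·signedArea(BCA) = 50/3 ∩ 2·signedArea(BDA) = -50/3]
   → B = (-5/3, 3)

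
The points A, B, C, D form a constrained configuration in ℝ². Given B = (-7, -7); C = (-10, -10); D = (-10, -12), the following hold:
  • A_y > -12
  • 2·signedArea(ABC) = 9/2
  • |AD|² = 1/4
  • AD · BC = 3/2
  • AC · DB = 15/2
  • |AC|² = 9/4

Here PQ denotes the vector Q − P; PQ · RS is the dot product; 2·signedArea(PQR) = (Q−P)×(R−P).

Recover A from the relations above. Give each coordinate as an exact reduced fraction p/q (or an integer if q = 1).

A = (-10, -23/2)

1. A_x = -10  [AD · BC = 3/2 ∩ AC · DB = 15/2]
2. A_y = -23/2  [AD · BC = 3/2 ∩ AC · DB = 15/2]
   → A = (-10, -23/2)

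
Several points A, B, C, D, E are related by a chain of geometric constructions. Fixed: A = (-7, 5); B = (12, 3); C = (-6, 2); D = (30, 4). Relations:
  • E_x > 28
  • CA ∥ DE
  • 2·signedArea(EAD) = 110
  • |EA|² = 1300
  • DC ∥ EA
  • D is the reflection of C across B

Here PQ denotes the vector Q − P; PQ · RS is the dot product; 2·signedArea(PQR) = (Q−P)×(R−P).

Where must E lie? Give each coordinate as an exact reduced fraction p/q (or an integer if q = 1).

E = (29, 7)

1. E_x = 29  [DC ∥ EA ∩ CA ∥ DE]
2. E_y = 7  [DC ∥ EA ∩ CA ∥ DE]
   → E = (29, 7)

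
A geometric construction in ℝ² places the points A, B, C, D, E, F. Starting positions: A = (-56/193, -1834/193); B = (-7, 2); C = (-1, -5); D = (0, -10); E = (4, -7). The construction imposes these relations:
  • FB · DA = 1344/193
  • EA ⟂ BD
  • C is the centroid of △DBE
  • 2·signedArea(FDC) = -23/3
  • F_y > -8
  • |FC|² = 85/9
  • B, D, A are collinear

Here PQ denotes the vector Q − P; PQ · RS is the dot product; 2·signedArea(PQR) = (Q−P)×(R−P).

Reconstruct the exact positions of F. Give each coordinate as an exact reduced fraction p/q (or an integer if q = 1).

1. F_x = 1  [2·signedArea(FDC) = -23/3 ∩ FB · DA = 1344/193]
2. F_y = -22/3  [2·signedArea(FDC) = -23/3 ∩ FB · DA = 1344/193]
   → F = (1, -22/3)

F = (1, -22/3)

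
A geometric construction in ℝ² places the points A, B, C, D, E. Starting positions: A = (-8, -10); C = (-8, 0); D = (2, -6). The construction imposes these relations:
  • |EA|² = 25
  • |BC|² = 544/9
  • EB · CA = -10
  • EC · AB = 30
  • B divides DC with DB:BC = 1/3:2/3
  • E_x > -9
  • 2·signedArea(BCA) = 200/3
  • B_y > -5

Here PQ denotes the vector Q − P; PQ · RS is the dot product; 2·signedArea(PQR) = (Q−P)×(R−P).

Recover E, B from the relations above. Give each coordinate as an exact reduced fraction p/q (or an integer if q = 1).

1. B_x = -4/3  [B divides DC with DB:BC = 1/3:2/3]
2. B_y = -4  [B divides DC with DB:BC = 1/3:2/3]
   → B = (-4/3, -4)
3. E_x = -8  [EB · CA = -10 ∩ EC · AB = 30]
4. E_y = -5  [EB · CA = -10 ∩ EC · AB = 30]
   → E = (-8, -5)

B = (-4/3, -4)
E = (-8, -5)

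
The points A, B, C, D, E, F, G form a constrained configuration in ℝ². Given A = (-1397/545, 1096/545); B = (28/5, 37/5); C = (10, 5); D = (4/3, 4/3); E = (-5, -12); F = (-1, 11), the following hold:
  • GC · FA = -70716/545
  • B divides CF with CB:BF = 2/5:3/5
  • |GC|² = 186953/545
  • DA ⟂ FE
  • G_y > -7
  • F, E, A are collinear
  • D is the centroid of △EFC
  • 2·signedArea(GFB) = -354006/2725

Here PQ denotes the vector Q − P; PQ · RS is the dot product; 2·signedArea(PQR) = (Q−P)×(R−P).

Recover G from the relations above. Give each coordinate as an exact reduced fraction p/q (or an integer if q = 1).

1. G_x = -2249/545  [2·signedArea(GFB) = -354006/2725 ∩ GC · FA = -70716/545]
2. G_y = -3803/545  [2·signedArea(GFB) = -354006/2725 ∩ GC · FA = -70716/545]
   → G = (-2249/545, -3803/545)

G = (-2249/545, -3803/545)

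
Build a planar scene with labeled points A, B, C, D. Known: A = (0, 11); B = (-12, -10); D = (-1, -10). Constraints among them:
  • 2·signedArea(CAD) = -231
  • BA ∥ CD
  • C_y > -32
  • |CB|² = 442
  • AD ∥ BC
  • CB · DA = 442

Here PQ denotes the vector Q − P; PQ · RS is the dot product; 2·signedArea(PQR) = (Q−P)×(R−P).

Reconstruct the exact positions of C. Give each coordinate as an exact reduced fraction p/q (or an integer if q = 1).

1. C_x = -13  [BA ∥ CD ∩ AD ∥ BC]
2. C_y = -31  [BA ∥ CD ∩ AD ∥ BC]
   → C = (-13, -31)

C = (-13, -31)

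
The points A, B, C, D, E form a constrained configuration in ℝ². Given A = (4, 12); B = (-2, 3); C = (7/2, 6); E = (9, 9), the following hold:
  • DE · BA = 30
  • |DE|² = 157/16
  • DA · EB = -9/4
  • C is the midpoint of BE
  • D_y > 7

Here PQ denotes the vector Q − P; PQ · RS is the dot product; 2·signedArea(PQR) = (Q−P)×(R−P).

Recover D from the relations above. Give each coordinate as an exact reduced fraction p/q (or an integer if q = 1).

1. D_x = 25/4  [DA · EB = -9/4 ∩ DE · BA = 30]
2. D_y = 15/2  [DA · EB = -9/4 ∩ DE · BA = 30]
   → D = (25/4, 15/2)

D = (25/4, 15/2)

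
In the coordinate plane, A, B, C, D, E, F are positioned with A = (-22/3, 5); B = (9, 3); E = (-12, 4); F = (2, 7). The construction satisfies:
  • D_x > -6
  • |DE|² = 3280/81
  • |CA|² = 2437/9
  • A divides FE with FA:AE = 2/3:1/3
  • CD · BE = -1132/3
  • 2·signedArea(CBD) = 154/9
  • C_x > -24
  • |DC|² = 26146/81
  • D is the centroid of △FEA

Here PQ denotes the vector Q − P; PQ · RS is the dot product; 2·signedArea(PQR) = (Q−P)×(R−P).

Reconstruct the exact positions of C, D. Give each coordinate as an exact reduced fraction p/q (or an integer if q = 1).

1. D_x = -52/9  [D is the centroid of △FEA]
2. D_y = 16/3  [D is the centroid of △FEA]
   → D = (-52/9, 16/3)
3. C_x = -71/3  [2·signedArea(CBD) = 154/9 ∩ CD · BE = -1132/3]
4. C_y = 7  [2·signedArea(CBD) = 154/9 ∩ CD · BE = -1132/3]
   → C = (-71/3, 7)

C = (-71/3, 7)
D = (-52/9, 16/3)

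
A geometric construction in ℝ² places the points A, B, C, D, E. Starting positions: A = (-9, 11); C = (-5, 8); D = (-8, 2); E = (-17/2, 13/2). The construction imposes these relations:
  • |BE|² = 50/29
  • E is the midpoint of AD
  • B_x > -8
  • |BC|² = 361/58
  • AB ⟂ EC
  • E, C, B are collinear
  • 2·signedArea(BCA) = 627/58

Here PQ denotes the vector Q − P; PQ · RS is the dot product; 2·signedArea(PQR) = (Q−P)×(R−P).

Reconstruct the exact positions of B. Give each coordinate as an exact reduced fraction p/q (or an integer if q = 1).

1. B_x = -423/58  [E, C, B are collinear ∩ AB ⟂ EC]
2. B_y = 407/58  [E, C, B are collinear ∩ AB ⟂ EC]
   → B = (-423/58, 407/58)

B = (-423/58, 407/58)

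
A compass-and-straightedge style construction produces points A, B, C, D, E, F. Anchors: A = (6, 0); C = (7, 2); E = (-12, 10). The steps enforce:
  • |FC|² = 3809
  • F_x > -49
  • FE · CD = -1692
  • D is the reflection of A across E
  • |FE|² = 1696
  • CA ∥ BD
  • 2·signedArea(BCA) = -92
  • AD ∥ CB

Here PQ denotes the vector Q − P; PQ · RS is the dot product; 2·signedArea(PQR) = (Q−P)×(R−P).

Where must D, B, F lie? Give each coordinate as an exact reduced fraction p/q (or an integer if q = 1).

B = (-29, 22)
D = (-30, 20)
F = (-48, 30)

1. D_x = -30  [D is the reflection of A across E]
2. D_y = 20  [D is the reflection of A across E]
   → D = (-30, 20)
3. B_x = -29  [CA ∥ BD ∩ AD ∥ CB]
4. B_y = 22  [CA ∥ BD ∩ AD ∥ CB]
   → B = (-29, 22)
5. F_x = -48  [line 37·x + -18·y + 2316 = 0 ∩ |FE|² = 1696]
6. F_y = 30  [line 37·x + -18·y + 2316 = 0 ∩ |FE|² = 1696]
   → F = (-48, 30)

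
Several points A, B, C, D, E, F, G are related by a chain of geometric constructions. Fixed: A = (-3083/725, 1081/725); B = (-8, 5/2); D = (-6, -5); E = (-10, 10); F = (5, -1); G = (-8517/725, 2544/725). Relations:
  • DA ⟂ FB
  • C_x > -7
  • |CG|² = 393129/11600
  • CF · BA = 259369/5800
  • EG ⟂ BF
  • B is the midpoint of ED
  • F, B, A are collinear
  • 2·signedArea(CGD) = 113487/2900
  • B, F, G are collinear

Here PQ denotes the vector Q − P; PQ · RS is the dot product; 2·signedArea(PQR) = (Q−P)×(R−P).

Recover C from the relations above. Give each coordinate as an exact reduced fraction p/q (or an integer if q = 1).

C = (-8883/1450, 5787/2900)

1. C_x = -8883/1450  [CF · BA = 259369/5800 ∩ 2·signedArea(CGD) = 113487/2900]
2. C_y = 5787/2900  [CF · BA = 259369/5800 ∩ 2·signedArea(CGD) = 113487/2900]
   → C = (-8883/1450, 5787/2900)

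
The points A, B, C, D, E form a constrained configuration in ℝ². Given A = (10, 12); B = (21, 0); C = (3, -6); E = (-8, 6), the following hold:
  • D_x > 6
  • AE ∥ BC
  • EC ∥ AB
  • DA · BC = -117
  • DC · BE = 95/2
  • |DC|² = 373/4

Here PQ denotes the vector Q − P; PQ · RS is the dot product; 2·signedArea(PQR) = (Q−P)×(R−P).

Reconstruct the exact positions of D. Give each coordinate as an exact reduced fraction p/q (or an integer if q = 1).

1. D_x = 13/2  [DC · BE = 95/2 ∩ DA · BC = -117]
2. D_y = 3  [DC · BE = 95/2 ∩ DA · BC = -117]
   → D = (13/2, 3)

D = (13/2, 3)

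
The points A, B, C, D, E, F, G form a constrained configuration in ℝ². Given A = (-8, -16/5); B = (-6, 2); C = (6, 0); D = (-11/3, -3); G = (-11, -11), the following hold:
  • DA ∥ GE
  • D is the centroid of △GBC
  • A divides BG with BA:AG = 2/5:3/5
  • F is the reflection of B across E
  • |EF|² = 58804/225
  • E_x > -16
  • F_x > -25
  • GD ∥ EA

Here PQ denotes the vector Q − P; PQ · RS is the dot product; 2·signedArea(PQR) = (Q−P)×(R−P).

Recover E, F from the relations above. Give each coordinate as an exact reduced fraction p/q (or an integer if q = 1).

1. E_x = -46/3  [GD ∥ EA ∩ DA ∥ GE]
2. E_y = -56/5  [GD ∥ EA ∩ DA ∥ GE]
   → E = (-46/3, -56/5)
3. F_x = -74/3  [F is the reflection of B across E]
4. F_y = -122/5  [F is the reflection of B across E]
   → F = (-74/3, -122/5)

E = (-46/3, -56/5)
F = (-74/3, -122/5)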